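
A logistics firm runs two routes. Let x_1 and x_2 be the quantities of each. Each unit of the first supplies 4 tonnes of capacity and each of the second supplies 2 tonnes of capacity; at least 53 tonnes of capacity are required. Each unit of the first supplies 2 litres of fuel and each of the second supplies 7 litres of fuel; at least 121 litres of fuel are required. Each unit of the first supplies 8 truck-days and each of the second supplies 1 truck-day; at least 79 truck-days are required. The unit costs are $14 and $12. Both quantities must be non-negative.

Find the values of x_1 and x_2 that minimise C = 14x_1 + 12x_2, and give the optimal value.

x_1 = 8, x_2 = 15, minimum C = 292

Vertices and C = 14x_1 + 12x_2:
  (0, 79) → C = 948
  (121/2, 0) → C = 847
  (8, 15) → C = 292
The feasible region is unbounded (it extends along (0, 1), (1, 0)), but C strictly increases along every unbounded feasible direction, so there is no improving ray and the minimum is attained at a vertex.

The optimum lies where 2x_1 + 7x_2 = 121 and 8x_1 + x_2 = 79.
Solving simultaneously gives x_1 = 8, x_2 = 15.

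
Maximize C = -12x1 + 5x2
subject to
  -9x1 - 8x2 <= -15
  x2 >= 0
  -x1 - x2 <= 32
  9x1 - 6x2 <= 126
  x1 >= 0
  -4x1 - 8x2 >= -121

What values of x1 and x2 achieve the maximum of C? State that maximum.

x1 = 0, x2 = 121/8, maximum C = 605/8

Extreme points and C = -12x1 + 5x2:
  (5/3, 0) → C = -20
  (0, 15/8) → C = 75/8
  (14, 0) → C = -168
  (289/16, 195/32) → C = -5961/32
  (0, 121/8) → C = 605/8

The optimum lies where x1 = 0 and -4x1 - 8x2 = -121.
Solving simultaneously gives x1 = 0, x2 = 121/8.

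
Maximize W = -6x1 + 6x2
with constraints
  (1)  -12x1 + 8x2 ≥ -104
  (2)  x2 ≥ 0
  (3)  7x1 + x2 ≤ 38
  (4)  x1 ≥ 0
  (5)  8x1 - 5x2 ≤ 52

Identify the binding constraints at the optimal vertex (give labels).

Corner points and W = -6x1 + 6x2:
  (38/7, 0) → W = -228/7
  (0, 0) → W = 0
  (0, 38) → W = 228

The maximum is at (0, 38). Substituting into each constraint, equality holds for (3) and (4); the remaining constraints have slack.

(3) and (4)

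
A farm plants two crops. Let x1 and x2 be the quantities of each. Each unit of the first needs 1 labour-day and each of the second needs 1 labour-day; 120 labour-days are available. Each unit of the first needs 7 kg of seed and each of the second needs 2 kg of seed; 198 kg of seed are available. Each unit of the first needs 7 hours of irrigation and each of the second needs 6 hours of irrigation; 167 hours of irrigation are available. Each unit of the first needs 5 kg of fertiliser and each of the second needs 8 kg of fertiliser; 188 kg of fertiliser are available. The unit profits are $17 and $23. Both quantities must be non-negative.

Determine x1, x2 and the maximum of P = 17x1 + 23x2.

x1 = 8, x2 = 37/2, maximum P = 1123/2

Extreme points and P = 17x1 + 23x2:
  (0, 0) → P = 0
  (0, 47/2) → P = 1081/2
  (167/7, 0) → P = 2839/7
  (8, 37/2) → P = 1123/2

The optimum lies where 7x1 + 6x2 = 167 and 5x1 + 8x2 = 188.
Solving simultaneously gives x1 = 8, x2 = 37/2.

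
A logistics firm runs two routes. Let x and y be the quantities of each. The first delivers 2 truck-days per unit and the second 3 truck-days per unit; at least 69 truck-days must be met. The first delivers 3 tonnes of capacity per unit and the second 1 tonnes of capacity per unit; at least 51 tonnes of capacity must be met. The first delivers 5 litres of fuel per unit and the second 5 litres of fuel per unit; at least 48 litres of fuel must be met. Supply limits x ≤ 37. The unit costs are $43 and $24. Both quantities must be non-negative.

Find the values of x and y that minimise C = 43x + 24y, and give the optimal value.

x = 12, y = 15, minimum C = 876

Corner points and C = 43x + 24y:
  (0, 51) → C = 1224
  (69/2, 0) → C = 2967/2
  (37, 0) → C = 1591
  (12, 15) → C = 876
The feasible region is unbounded (it extends along (0, 1)), but C strictly increases along every unbounded feasible direction, so there is no improving ray and the minimum is attained at a vertex.

At the optimal vertex, 2x + 3y = 69 and 3x + y = 51.
Solving simultaneously gives x = 12, y = 15.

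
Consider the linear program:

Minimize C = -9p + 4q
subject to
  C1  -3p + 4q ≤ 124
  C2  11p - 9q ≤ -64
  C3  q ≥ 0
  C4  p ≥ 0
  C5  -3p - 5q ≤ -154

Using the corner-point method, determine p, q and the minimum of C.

p = 860/17, q = 1172/17, minimum C = -3052/17

Vertices and C = -9p + 4q:
  (860/17, 1172/17) → C = -3052/17
  (0, 31) → C = 124
  (13, 23) → C = -25
  (0, 154/5) → C = 616/5

At the optimal vertex, -3p + 4q = 124 and 11p - 9q = -64.
Solving simultaneously gives p = 860/17, q = 1172/17.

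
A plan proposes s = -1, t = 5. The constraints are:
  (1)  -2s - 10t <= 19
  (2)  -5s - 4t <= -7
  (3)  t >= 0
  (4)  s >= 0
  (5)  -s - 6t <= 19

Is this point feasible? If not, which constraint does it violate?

not feasible — violates (4)

Constraint (4): s = -1, which is not ≥ 0. All other constraints are satisfied.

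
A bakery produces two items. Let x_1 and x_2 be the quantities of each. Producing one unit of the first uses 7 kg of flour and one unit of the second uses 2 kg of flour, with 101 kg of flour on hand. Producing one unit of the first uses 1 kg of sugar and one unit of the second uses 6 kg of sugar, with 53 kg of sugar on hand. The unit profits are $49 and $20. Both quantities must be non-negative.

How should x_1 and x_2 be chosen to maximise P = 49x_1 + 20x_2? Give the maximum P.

The optimum lies where 7x_1 + 2x_2 = 101 and x_1 + 6x_2 = 53.
Solving simultaneously gives x_1 = 25/2, x_2 = 27/4.

x_1 = 25/2, x_2 = 27/4, maximum P = 1495/2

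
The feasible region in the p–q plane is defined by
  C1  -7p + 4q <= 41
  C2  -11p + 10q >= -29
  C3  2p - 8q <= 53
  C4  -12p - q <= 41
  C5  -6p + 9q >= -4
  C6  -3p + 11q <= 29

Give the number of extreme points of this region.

The feasible vertices (each the meet of two boundaries and inside every other half-plane) are:
  (17/3, 10/3)
  (87/13, 58/13)
  (-365/114, -49/19)
  (-32/9, 5/3)

4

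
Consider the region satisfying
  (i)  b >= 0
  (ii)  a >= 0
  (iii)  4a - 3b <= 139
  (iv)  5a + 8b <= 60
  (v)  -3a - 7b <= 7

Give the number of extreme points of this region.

3

The feasible vertices (each the meet of two boundaries and inside every other half-plane) are:
  (0, 0)
  (12, 0)
  (0, 15/2)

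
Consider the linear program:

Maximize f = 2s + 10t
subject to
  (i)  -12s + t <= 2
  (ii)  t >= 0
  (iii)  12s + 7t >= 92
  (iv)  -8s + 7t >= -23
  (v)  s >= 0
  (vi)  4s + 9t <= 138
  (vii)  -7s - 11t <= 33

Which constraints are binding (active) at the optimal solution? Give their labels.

Vertices and f = 2s + 10t:
  (13/16, 47/4) → f = 953/8
  (15/14, 104/7) → f = 1055/7
  (23/4, 23/7) → f = 621/14
  (1173/100, 253/25) → f = 6233/50

The maximum is at (15/14, 104/7). Substituting into each constraint, equality holds for (i) and (vi); the remaining constraints have slack.

(i) and (vi)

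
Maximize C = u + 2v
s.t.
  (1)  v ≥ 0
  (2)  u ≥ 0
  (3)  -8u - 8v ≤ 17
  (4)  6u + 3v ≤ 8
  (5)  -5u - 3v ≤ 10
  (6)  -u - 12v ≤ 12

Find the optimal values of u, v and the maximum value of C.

u = 0, v = 8/3, maximum C = 16/3

Extreme points and C = u + 2v:
  (0, 0) → C = 0
  (4/3, 0) → C = 4/3
  (0, 8/3) → C = 16/3

The optimum lies where u = 0 and 6u + 3v = 8.
Solving simultaneously gives u = 0, v = 8/3.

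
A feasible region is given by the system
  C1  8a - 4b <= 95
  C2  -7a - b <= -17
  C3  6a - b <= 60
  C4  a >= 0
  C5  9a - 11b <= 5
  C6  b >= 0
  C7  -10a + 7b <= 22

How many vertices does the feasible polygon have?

Intersecting each pair of boundary lines and keeping only the points that satisfy every inequality leaves:
  (96/43, 59/43)
  (97/59, 324/59)
  (655/57, 170/19)
  (221/16, 183/8)

4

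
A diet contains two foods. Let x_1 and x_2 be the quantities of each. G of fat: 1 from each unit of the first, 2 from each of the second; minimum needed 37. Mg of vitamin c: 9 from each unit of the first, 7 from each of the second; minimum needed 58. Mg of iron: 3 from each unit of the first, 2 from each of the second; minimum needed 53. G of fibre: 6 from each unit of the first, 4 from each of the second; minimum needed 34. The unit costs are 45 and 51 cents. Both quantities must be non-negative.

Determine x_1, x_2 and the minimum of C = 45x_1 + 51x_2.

Vertices and C = 45x_1 + 51x_2:
  (0, 53/2) → C = 2703/2
  (37, 0) → C = 1665
  (8, 29/2) → C = 2199/2
The feasible region is unbounded (it extends along (0, 1), (1, 0)), but C strictly increases along every unbounded feasible direction, so there is no improving ray and the minimum is attained at a vertex.

The optimum lies where x_1 + 2x_2 = 37 and 3x_1 + 2x_2 = 53.
Solving simultaneously gives x_1 = 8, x_2 = 29/2.

x_1 = 8, x_2 = 29/2, minimum C = 2199/2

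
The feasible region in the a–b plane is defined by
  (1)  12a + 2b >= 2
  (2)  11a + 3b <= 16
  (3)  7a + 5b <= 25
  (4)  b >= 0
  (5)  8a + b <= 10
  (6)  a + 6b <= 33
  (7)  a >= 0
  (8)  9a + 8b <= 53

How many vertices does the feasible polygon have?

Intersecting each pair of boundary lines and keeping only the points that satisfy every inequality leaves:
  (1/6, 0)
  (0, 1)
  (5/34, 163/34)
  (14/13, 18/13)
  (0, 5)
  (5/4, 0)

6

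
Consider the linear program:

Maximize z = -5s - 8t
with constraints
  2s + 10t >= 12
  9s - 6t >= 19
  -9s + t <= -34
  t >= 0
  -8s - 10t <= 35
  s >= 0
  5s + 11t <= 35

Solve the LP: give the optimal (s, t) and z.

Corner points and z = -5s - 8t:
  (88/23, 10/23) → z = -520/23
  (6, 0) → z = -30
  (409/104, 145/104) → z = -3205/104
  (7, 0) → z = -35

At the optimal vertex, 2s + 10t = 12 and -9s + t = -34.
Solving simultaneously gives s = 88/23, t = 10/23.

s = 88/23, t = 10/23, maximum z = -520/23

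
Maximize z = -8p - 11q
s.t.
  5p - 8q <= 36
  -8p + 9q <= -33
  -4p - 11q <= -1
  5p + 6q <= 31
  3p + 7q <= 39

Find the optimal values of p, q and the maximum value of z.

p = 3, q = -1, maximum z = -13

Corner points and z = -8p - 11q:
  (404/87, -139/87) → z = -1703/87
  (232/35, -5/14) → z = -491/10
  (3, -1) → z = -13
  (159/31, 83/93) → z = -4729/93

The binding constraints are -8p + 9q = -33 and -4p - 11q = -1.
Solving simultaneously gives p = 3, q = -1.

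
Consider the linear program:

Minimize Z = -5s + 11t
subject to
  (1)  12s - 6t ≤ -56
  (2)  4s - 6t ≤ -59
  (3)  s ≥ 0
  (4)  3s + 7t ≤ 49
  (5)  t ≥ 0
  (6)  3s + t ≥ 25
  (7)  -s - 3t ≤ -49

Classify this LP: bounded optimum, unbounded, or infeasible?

The boundaries 12s - 6t = -56 and 3s + t = 25 meet at (47/15, 78/5), but that point violates 3s + 7t ≤ 49. Every candidate vertex is excluded by some other constraint, so the feasible region is empty.

infeasible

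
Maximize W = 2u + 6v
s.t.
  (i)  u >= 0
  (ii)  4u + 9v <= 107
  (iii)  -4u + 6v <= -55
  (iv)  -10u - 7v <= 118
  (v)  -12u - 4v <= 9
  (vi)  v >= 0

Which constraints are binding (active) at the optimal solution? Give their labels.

(ii) and (iii)

Corner points and W = 2u + 6v:
  (379/20, 52/15) → W = 587/10
  (107/4, 0) → W = 107/2
  (55/4, 0) → W = 55/2

The maximum is at (379/20, 52/15). Substituting into each constraint, equality holds for (ii) and (iii); the remaining constraints have slack.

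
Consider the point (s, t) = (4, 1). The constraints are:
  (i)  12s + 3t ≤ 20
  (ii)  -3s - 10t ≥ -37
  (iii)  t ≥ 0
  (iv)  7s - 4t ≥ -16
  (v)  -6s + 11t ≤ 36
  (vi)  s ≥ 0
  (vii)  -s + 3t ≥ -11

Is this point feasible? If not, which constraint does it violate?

Constraint (i): 12s + 3t = 51, which is not ≤ 20. All other constraints are satisfied.

not feasible — violates (i)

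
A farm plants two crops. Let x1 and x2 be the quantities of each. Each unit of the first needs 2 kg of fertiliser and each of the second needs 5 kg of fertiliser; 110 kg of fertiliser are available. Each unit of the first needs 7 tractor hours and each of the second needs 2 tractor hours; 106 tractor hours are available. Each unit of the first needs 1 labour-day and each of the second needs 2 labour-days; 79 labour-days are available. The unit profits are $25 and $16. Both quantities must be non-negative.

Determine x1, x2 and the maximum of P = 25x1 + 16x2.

x1 = 10, x2 = 18, maximum P = 538

Corner points and P = 25x1 + 16x2:
  (0, 0) → P = 0
  (0, 22) → P = 352
  (106/7, 0) → P = 2650/7
  (10, 18) → P = 538

At the optimal vertex, 2x1 + 5x2 = 110 and 7x1 + 2x2 = 106.
Solving simultaneously gives x1 = 10, x2 = 18.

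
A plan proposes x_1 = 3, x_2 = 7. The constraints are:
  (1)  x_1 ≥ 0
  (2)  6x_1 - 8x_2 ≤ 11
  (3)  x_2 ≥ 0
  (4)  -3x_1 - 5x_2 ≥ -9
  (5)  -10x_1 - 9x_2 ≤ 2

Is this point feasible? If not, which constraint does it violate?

Constraint (4): -3x_1 - 5x_2 = -44, which is not ≥ -9. All other constraints are satisfied.

not feasible — violates (4)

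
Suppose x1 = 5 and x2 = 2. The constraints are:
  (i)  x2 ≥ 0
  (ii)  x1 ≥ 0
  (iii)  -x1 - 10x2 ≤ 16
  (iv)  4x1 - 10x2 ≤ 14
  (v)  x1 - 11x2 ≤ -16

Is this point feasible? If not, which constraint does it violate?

(i): 2 ≥ 0 ✓
(ii): 5 ≥ 0 ✓
(iii): -25 ≤ 16 ✓
(iv): 0 ≤ 14 ✓
(v): -17 ≤ -16 ✓

feasible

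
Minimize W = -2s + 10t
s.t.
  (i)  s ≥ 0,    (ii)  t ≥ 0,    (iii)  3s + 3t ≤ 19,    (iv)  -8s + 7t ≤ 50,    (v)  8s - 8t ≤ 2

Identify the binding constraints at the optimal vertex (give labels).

(ii) and (v)

Feasible corners and W = -2s + 10t:
  (0, 0) → W = 0
  (0, 19/3) → W = 190/3
  (1/4, 0) → W = -1/2
  (79/24, 73/24) → W = 143/6

The minimum is at (1/4, 0). Substituting into each constraint, equality holds for (ii) and (v); the remaining constraints have slack.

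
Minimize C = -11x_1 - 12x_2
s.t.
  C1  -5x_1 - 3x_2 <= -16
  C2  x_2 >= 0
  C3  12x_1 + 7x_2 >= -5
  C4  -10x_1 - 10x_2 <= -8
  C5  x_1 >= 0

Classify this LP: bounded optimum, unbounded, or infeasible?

unbounded

From the feasible point (16/5, 0), moving in the direction (0, 1) keeps every constraint satisfied while C decreases without bound.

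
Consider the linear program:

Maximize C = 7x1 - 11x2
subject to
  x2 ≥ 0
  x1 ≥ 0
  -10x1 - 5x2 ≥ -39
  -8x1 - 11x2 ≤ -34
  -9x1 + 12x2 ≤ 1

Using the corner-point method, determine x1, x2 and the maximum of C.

Extreme points and C = 7x1 - 11x2:
  (37/10, 2/5) → C = 43/2
  (463/165, 361/165) → C = -146/33
  (397/195, 314/195) → C = -45/13

x1 = 37/10, x2 = 2/5, maximum C = 43/2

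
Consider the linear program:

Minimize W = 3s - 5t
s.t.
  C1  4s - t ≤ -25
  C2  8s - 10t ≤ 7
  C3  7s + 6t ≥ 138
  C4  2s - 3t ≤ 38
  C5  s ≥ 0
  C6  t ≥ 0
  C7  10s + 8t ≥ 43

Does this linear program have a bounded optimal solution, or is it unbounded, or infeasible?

From the feasible point (0, 25), moving in the direction (0, 1) keeps every constraint satisfied while W decreases without bound.

unbounded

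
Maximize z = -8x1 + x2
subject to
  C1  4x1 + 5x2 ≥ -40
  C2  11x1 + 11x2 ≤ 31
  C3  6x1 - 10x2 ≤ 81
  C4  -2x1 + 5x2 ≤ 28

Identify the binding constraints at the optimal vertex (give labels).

Extreme points and z = -8x1 + x2:
  (1/14, -282/35) → z = -302/35
  (-34/3, 16/15) → z = 1376/15
  (1201/176, -705/176) → z = -10313/176
  (-153/77, 370/77) → z = 1594/77

The maximum is at (-34/3, 16/15). Substituting into each constraint, equality holds for C1 and C4; the remaining constraints have slack.

C1 and C4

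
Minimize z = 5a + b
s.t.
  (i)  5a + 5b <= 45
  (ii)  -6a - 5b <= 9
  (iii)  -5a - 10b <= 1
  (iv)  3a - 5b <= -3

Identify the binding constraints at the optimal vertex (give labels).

Corner points and z = 5a + b:
  (-54, 63) → z = -207
  (21/4, 15/4) → z = 30
  (-17/7, 39/35) → z = -386/35
  (-7/11, 12/55) → z = -163/55

The minimum is at (-54, 63). Substituting into each constraint, equality holds for (i) and (ii); the remaining constraints have slack.

(i) and (ii)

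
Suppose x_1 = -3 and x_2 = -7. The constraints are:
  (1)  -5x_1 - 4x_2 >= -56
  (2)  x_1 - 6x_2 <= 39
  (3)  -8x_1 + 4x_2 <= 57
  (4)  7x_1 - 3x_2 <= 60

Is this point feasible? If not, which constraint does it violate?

(1): 43 ≥ -56 ✓
(2): 39 ≤ 39 ✓
(3): -4 ≤ 57 ✓
(4): 0 ≤ 60 ✓

feasible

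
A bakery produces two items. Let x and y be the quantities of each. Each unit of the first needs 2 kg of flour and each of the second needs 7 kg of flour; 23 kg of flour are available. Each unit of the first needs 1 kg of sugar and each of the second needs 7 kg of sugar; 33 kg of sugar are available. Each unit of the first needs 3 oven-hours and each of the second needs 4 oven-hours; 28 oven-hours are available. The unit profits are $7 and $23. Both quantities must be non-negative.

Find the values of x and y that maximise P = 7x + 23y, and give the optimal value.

x = 8, y = 1, maximum P = 79

Vertices and P = 7x + 23y:
  (0, 0) → P = 0
  (0, 23/7) → P = 529/7
  (28/3, 0) → P = 196/3
  (8, 1) → P = 79

The binding constraints are 2x + 7y = 23 and 3x + 4y = 28.
Solving simultaneously gives x = 8, y = 1.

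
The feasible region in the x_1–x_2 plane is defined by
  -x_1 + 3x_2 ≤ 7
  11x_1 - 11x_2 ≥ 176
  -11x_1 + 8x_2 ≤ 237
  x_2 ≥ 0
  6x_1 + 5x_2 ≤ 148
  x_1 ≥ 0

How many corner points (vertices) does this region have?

Intersecting each pair of boundary lines and keeping only the points that satisfy every inequality leaves:
  (16, 0)
  (228/11, 52/11)
  (74/3, 0)

3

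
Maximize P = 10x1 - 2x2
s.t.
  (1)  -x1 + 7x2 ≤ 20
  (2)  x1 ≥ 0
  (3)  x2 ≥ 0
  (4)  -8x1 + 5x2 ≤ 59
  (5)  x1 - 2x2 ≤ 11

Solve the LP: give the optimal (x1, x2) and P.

x1 = 117/5, x2 = 31/5, maximum P = 1108/5

Extreme points and P = 10x1 - 2x2:
  (0, 20/7) → P = -40/7
  (117/5, 31/5) → P = 1108/5
  (0, 0) → P = 0
  (11, 0) → P = 110

The optimum lies where -x1 + 7x2 = 20 and x1 - 2x2 = 11.
Solving simultaneously gives x1 = 117/5, x2 = 31/5.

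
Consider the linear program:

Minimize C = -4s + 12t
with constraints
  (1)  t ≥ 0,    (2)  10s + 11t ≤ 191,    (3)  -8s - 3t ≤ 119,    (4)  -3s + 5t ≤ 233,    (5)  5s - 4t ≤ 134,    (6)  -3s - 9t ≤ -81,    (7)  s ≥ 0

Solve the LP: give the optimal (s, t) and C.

s = 276/19, t = 79/19, minimum C = -156/19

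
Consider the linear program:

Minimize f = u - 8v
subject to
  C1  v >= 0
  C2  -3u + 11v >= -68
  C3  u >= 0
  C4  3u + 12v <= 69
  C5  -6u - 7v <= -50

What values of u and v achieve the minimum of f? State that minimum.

u = 39/17, v = 88/17, minimum f = -665/17

Corner points and f = u - 8v:
  (68/3, 0) → f = 68/3
  (25/3, 0) → f = 25/3
  (525/23, 1/23) → f = 517/23
  (39/17, 88/17) → f = -665/17

The binding constraints are 3u + 12v = 69 and -6u - 7v = -50.
Solving simultaneously gives u = 39/17, v = 88/17.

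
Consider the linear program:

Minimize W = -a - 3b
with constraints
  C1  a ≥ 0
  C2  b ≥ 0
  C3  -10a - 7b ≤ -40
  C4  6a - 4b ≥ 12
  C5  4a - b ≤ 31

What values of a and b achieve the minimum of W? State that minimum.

Feasible corners and W = -a - 3b:
  (4, 0) → W = -4
  (31/4, 0) → W = -31/4
  (122/41, 60/41) → W = -302/41
  (56/5, 69/5) → W = -263/5

The optimum lies where 6a - 4b = 12 and 4a - b = 31.
Solving simultaneously gives a = 56/5, b = 69/5.

a = 56/5, b = 69/5, minimum W = -263/5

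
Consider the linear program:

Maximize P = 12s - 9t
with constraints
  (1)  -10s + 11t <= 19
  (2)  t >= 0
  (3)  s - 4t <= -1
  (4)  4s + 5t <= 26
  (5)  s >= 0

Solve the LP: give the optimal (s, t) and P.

s = 33/7, t = 10/7, maximum P = 306/7

Corner points and P = 12s - 9t:
  (191/94, 168/47) → P = -366/47
  (0, 19/11) → P = -171/11
  (33/7, 10/7) → P = 306/7
  (0, 1/4) → P = -9/4

The optimum lies where s - 4t = -1 and 4s + 5t = 26.
Solving simultaneously gives s = 33/7, t = 10/7.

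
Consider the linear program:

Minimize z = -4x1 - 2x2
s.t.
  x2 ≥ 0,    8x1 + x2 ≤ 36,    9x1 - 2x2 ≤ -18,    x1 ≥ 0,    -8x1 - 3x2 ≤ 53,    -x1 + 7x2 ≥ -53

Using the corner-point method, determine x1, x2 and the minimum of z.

x1 = 0, x2 = 36, minimum z = -72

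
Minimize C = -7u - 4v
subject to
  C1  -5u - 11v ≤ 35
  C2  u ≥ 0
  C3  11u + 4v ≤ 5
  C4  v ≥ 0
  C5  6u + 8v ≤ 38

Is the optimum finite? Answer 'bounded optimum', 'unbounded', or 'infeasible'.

bounded optimum

Corner points and C = -7u - 4v:
  (0, 5/4) → C = -5
  (0, 0) → C = 0
  (5/11, 0) → C = -35/11
The feasible region has finitely many vertices and no improving ray; the minimum is -5 at (0, 5/4).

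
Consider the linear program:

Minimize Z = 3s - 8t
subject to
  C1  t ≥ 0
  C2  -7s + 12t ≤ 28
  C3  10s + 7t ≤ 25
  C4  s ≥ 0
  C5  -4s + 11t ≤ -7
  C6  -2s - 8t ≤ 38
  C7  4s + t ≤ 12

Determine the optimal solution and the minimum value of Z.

s = 7/4, t = 0, minimum Z = 21/4

Feasible corners and Z = 3s - 8t:
  (5/2, 0) → Z = 15/2
  (7/4, 0) → Z = 21/4
  (54/23, 5/23) → Z = 122/23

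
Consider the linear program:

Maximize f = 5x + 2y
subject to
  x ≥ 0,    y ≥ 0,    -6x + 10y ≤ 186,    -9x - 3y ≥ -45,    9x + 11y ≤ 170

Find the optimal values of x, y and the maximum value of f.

x = 0, y = 15, maximum f = 30

Extreme points and f = 5x + 2y:
  (0, 0) → f = 0
  (0, 15) → f = 30
  (5, 0) → f = 25

The optimum lies where x = 0 and -9x - 3y = -45.
Solving simultaneously gives x = 0, y = 15.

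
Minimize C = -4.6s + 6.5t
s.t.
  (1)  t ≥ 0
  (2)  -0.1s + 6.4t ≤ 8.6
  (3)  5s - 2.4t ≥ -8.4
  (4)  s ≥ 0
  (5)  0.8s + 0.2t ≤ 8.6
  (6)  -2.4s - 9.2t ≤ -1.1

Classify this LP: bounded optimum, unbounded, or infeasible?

Feasible corners and C = -4.6s + 6.5t:
  (10.75, 0) → C = -49.45
  (11/24, 0) → C = -253/120
  (0, 1.34375) → C = 8.734375
  (2666/257, 387/257) → C = -97481/2570
  (0, 11/92) → C = 143/184
The feasible region has finitely many vertices and no improving ray; the minimum is -49.45 at (10.75, 0).

bounded optimum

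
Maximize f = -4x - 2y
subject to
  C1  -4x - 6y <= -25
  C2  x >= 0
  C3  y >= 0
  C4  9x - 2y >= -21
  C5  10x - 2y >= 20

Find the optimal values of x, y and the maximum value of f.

x = 5/2, y = 5/2, maximum f = -15

Corner points and f = -4x - 2y:
  (25/4, 0) → f = -25
  (5/2, 5/2) → f = -15
  (41, 195) → f = -554
The feasible region is unbounded (it extends along (2, 9), (1, 0)), but f strictly decreases along every unbounded feasible direction, so there is no improving ray and the maximum is attained at a vertex.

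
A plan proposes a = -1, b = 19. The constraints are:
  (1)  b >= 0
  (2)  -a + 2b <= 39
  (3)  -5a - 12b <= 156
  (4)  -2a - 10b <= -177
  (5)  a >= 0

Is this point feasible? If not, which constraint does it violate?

Constraint (5): a = -1, which is not ≥ 0. All other constraints are satisfied.

not feasible — violates (5)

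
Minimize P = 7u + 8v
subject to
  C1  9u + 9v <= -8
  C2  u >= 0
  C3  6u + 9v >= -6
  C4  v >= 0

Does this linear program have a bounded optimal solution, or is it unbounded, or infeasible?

infeasible

The boundaries 9u + 9v = -8 and v = 0 meet at (-8/9, 0), but that point violates u ≥ 0. Every candidate vertex is excluded by some other constraint, so the feasible region is empty.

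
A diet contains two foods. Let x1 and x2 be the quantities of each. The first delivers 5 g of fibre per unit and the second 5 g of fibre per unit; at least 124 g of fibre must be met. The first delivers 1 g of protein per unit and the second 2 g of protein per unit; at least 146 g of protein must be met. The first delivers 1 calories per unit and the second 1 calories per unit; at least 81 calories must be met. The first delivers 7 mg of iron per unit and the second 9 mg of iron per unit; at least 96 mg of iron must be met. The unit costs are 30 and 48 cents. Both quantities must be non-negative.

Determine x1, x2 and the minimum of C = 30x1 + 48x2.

x1 = 16, x2 = 65, minimum C = 3600

Vertices and C = 30x1 + 48x2:
  (0, 81) → C = 3888
  (146, 0) → C = 4380
  (16, 65) → C = 3600
The feasible region is unbounded (it extends along (0, 1), (1, 0)), but C strictly increases along every unbounded feasible direction, so there is no improving ray and the minimum is attained at a vertex.

The binding constraints are x1 + 2x2 = 146 and x1 + x2 = 81.
Solving simultaneously gives x1 = 16, x2 = 65.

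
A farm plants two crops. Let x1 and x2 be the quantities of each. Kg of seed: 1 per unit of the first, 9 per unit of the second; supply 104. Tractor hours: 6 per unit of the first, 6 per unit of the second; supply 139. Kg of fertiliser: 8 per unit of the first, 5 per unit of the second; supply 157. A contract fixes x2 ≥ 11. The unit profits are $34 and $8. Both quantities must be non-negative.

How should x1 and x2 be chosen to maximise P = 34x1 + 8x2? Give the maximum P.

x1 = 5, x2 = 11, maximum P = 258

Extreme points and P = 34x1 + 8x2:
  (0, 104/9) → P = 832/9
  (0, 11) → P = 88
  (5, 11) → P = 258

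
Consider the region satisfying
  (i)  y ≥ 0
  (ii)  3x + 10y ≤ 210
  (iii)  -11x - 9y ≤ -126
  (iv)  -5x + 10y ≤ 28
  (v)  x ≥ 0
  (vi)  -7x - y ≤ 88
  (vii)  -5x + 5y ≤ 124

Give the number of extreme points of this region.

4

Intersecting each pair of boundary lines and keeping only the points that satisfy every inequality leaves:
  (70, 0)
  (126/11, 0)
  (91/4, 567/40)
  (1008/155, 938/155)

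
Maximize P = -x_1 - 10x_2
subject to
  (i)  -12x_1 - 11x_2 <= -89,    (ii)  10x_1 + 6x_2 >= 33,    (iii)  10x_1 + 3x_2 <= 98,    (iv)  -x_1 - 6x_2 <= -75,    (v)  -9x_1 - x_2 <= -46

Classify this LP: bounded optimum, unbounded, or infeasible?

bounded optimum

Feasible corners and P = -x_1 - 10x_2:
  (121/19, 652/57) → P = -6883/57
  (40/17, 422/17) → P = -4260/17
  (201/53, 629/53) → P = -6491/53
The feasible region has finitely many vertices and no improving ray; the maximum is -6883/57 at (121/19, 652/57).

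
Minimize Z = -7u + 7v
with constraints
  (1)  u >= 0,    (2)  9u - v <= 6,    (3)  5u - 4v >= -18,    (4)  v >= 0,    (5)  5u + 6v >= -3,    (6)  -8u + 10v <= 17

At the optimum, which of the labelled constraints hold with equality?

Vertices and Z = -7u + 7v:
  (0, 0) → Z = 0
  (0, 17/10) → Z = 119/10
  (2/3, 0) → Z = -14/3
  (77/82, 201/82) → Z = 434/41

The minimum is at (2/3, 0). Substituting into each constraint, equality holds for (2) and (4); the remaining constraints have slack.

(2) and (4)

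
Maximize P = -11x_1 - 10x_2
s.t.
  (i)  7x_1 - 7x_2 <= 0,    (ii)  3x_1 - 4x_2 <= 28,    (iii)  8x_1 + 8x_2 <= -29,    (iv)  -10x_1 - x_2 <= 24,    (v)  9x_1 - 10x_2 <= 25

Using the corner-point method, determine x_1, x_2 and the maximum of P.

Extreme points and P = -11x_1 - 10x_2:
  (-29/16, -29/16) → P = 609/16
  (-24/11, -24/11) → P = 504/11
  (-163/72, -49/36) → P = 2773/72

The optimum lies where 7x_1 - 7x_2 = 0 and -10x_1 - x_2 = 24.
Solving simultaneously gives x_1 = -24/11, x_2 = -24/11.

x_1 = -24/11, x_2 = -24/11, maximum P = 504/11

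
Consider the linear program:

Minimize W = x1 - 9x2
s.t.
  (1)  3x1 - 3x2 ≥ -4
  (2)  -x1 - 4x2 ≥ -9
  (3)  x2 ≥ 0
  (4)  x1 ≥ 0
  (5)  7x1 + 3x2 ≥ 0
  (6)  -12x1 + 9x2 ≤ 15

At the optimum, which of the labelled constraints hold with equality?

Corner points and W = x1 - 9x2:
  (11/15, 31/15) → W = -268/15
  (0, 4/3) → W = -12
  (9, 0) → W = 9
  (0, 0) → W = 0

The minimum is at (11/15, 31/15). Substituting into each constraint, equality holds for (1) and (2); the remaining constraints have slack.

(1) and (2)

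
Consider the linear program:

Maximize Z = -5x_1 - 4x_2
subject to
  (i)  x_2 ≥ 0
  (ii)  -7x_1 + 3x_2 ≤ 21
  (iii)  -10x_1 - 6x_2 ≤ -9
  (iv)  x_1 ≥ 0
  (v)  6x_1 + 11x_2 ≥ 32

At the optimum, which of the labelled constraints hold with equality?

Extreme points and Z = -5x_1 - 4x_2:
  (16/3, 0) → Z = -80/3
  (0, 7) → Z = -28
  (0, 32/11) → Z = -128/11
The feasible region is unbounded (it extends along (3, 7), (1, 0)), but Z strictly decreases along every unbounded feasible direction, so there is no improving ray and the maximum is attained at a vertex.

The maximum is at (0, 32/11). Substituting into each constraint, equality holds for (iv) and (v); the remaining constraints have slack.

(iv) and (v)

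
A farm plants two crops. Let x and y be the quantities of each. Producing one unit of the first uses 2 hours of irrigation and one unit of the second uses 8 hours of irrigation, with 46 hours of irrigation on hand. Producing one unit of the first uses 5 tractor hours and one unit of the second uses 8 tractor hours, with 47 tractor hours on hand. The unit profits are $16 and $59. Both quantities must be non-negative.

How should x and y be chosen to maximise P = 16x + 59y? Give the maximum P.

Corner points and P = 16x + 59y:
  (0, 0) → P = 0
  (0, 23/4) → P = 1357/4
  (47/5, 0) → P = 752/5
  (1/3, 17/3) → P = 1019/3

x = 1/3, y = 17/3, maximum P = 1019/3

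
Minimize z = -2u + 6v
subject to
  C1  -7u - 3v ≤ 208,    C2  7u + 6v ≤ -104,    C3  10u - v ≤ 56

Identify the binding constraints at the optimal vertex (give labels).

C1 and C3

Feasible corners and z = -2u + 6v:
  (-312/7, 104/3) → z = 2080/7
  (-40/37, -2472/37) → z = -14752/37
  (232/67, -1432/67) → z = -9056/67

The minimum is at (-40/37, -2472/37). Substituting into each constraint, equality holds for C1 and C3; the remaining constraints have slack.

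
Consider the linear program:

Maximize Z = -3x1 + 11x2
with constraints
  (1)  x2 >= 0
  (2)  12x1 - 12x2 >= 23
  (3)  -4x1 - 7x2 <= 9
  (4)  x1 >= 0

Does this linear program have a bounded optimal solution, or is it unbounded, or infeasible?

From the feasible point (23/12, 0), moving in the direction (12, 12) keeps every constraint satisfied while Z increases without bound.

unbounded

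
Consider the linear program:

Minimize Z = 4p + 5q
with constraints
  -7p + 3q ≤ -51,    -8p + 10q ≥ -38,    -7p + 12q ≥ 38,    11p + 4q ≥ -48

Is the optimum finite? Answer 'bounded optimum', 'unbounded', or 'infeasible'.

Feasible corners and Z = 4p + 5q:
  (242/21, 89/9) → Z = 6019/63
  (418/13, 285/13) → Z = 3097/13
The feasible region has finitely many vertices and no improving ray; the minimum is 6019/63 at (242/21, 89/9).

bounded optimum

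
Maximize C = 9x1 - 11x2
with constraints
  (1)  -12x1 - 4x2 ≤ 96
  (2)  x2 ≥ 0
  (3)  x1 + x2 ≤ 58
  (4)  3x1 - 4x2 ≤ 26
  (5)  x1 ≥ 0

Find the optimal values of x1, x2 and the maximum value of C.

Vertices and C = 9x1 - 11x2:
  (26/3, 0) → C = 78
  (0, 0) → C = 0
  (258/7, 148/7) → C = 694/7
  (0, 58) → C = -638

At the optimal vertex, x1 + x2 = 58 and 3x1 - 4x2 = 26.
Solving simultaneously gives x1 = 258/7, x2 = 148/7.

x1 = 258/7, x2 = 148/7, maximum C = 694/7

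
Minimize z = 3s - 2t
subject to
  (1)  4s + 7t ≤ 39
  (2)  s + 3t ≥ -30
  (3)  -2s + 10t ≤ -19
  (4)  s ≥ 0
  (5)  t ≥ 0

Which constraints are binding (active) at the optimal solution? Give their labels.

Vertices and z = 3s - 2t:
  (523/54, 1/27) → z = 1565/54
  (39/4, 0) → z = 117/4
  (19/2, 0) → z = 57/2

The minimum is at (19/2, 0). Substituting into each constraint, equality holds for (3) and (5); the remaining constraints have slack.

(3) and (5)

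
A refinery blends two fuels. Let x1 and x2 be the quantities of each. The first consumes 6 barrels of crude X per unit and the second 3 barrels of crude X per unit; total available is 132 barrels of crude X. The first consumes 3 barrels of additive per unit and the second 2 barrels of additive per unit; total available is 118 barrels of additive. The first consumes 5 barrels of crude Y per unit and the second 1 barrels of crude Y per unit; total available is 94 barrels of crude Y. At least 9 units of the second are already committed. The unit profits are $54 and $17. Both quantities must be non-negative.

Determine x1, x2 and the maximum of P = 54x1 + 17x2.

Feasible corners and P = 54x1 + 17x2:
  (0, 44) → P = 748
  (0, 9) → P = 153
  (50/3, 32/3) → P = 3244/3
  (17, 9) → P = 1071

At the optimal vertex, 6x1 + 3x2 = 132 and 5x1 + x2 = 94.
Solving simultaneously gives x1 = 50/3, x2 = 32/3.

x1 = 50/3, x2 = 32/3, maximum P = 3244/3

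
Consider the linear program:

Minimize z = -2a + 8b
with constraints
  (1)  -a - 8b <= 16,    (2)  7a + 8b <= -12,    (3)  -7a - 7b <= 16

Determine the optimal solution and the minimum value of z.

a = 2/3, b = -25/12, minimum z = -18

Extreme points and z = -2a + 8b:
  (2/3, -25/12) → z = -18
  (-16/49, -96/49) → z = -736/49
  (-44/7, 4) → z = 312/7

At the optimal vertex, -a - 8b = 16 and 7a + 8b = -12.
Solving simultaneously gives a = 2/3, b = -25/12.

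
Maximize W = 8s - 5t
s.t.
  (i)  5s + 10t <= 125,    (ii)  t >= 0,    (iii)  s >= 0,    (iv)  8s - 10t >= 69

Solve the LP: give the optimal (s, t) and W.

Feasible corners and W = 8s - 5t:
  (25, 0) → W = 200
  (194/13, 131/26) → W = 2449/26
  (69/8, 0) → W = 69

At the optimal vertex, 5s + 10t = 125 and t = 0.
Solving simultaneously gives s = 25, t = 0.

s = 25, t = 0, maximum W = 200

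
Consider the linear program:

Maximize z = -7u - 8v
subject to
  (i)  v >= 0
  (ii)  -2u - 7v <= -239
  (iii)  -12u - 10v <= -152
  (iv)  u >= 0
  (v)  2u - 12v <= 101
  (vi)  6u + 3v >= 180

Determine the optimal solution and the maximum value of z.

Vertices and z = -7u - 8v:
  (3575/38, 138/19) → z = -27233/38
  (181/12, 179/6) → z = -1377/4
  (0, 60) → z = -480
The feasible region is unbounded (it extends along (0, 1), (6, 1)), but z strictly decreases along every unbounded feasible direction, so there is no improving ray and the maximum is attained at a vertex.

u = 181/12, v = 179/6, maximum z = -1377/4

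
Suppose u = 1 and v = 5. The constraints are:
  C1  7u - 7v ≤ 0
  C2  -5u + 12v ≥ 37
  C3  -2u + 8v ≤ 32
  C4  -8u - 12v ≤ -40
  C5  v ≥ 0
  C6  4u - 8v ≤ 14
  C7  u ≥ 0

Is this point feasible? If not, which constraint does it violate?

not feasible — violates C3

Constraint C3: -2u + 8v = 38, which is not ≤ 32. All other constraints are satisfied.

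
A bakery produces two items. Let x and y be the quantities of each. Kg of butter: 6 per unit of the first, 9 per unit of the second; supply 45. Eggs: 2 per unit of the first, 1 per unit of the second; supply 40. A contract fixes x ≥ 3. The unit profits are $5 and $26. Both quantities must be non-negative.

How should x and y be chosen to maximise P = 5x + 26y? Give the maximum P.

x = 3, y = 3, maximum P = 93

Corner points and P = 5x + 26y:
  (15/2, 0) → P = 75/2
  (3, 0) → P = 15
  (3, 3) → P = 93

The optimum lies where 6x + 9y = 45 and x = 3.
Solving simultaneously gives x = 3, y = 3.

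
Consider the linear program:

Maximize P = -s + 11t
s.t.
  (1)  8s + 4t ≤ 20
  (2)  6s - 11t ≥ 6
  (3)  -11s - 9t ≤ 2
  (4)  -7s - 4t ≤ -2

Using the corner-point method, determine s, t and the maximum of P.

s = 61/28, t = 9/14, maximum P = 137/28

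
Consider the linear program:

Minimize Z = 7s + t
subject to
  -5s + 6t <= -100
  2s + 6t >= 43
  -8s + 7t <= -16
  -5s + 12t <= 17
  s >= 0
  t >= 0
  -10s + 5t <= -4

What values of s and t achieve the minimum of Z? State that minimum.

The feasible region is unbounded (it extends along (1, 0), (12, 5)), but Z strictly increases along every unbounded feasible direction, so there is no improving ray and the minimum is attained at a vertex.

s = 143/7, t = 5/14, minimum Z = 2007/14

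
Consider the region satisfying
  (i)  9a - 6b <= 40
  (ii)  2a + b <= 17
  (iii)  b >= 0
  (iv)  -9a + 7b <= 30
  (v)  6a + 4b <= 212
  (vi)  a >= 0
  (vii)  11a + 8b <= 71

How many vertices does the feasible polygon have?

5

Intersecting each pair of boundary lines and keeping only the points that satisfy every inequality leaves:
  (40/9, 0)
  (373/69, 199/138)
  (0, 0)
  (0, 30/7)
  (257/149, 969/149)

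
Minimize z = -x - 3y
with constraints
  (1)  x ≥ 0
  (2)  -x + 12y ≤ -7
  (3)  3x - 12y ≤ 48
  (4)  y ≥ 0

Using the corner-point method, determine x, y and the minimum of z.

Extreme points and z = -x - 3y:
  (41/2, 9/8) → z = -191/8
  (7, 0) → z = -7
  (16, 0) → z = -16

x = 41/2, y = 9/8, minimum z = -191/8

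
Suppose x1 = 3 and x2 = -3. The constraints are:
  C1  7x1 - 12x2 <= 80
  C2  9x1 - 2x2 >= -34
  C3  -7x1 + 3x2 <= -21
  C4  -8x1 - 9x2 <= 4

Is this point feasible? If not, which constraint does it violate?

feasible

C1: 57 ≤ 80 ✓
C2: 33 ≥ -34 ✓
C3: -30 ≤ -21 ✓
C4: 3 ≤ 4 ✓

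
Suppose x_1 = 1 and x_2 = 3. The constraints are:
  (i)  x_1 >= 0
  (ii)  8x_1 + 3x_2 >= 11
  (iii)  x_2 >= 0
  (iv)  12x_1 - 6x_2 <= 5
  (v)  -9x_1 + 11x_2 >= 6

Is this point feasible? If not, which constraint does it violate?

(i): 1 ≥ 0 ✓
(ii): 17 ≥ 11 ✓
(iii): 3 ≥ 0 ✓
(iv): -6 ≤ 5 ✓
(v): 24 ≥ 6 ✓

feasible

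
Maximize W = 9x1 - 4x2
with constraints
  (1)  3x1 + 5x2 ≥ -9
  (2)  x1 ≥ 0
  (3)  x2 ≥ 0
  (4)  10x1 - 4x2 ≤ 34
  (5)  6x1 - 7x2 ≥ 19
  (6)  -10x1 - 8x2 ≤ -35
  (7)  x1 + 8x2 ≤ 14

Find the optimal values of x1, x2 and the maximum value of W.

At the optimal vertex, 10x1 - 4x2 = 34 and -10x1 - 8x2 = -35.
Solving simultaneously gives x1 = 103/30, x2 = 1/12.

x1 = 103/30, x2 = 1/12, maximum W = 917/30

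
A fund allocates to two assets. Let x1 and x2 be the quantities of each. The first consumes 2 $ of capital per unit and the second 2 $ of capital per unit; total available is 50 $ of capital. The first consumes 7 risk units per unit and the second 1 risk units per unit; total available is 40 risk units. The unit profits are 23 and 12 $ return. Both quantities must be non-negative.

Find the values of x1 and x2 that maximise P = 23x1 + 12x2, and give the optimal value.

x1 = 5/2, x2 = 45/2, maximum P = 655/2

Vertices and P = 23x1 + 12x2:
  (0, 0) → P = 0
  (0, 25) → P = 300
  (40/7, 0) → P = 920/7
  (5/2, 45/2) → P = 655/2

The binding constraints are 2x1 + 2x2 = 50 and 7x1 + x2 = 40.
Solving simultaneously gives x1 = 5/2, x2 = 45/2.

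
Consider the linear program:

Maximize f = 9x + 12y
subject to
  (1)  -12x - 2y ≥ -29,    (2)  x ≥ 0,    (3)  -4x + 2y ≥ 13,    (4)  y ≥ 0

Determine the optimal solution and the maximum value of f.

x = 0, y = 29/2, maximum f = 174

Feasible corners and f = 9x + 12y:
  (0, 29/2) → f = 174
  (1, 17/2) → f = 111
  (0, 13/2) → f = 78

The binding constraints are -12x - 2y = -29 and x = 0.
Solving simultaneously gives x = 0, y = 29/2.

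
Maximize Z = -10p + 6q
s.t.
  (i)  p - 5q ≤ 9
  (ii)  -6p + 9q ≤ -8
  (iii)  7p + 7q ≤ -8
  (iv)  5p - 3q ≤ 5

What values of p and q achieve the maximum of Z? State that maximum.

p = -41/21, q = -46/21, maximum Z = 134/21

Vertices and Z = -10p + 6q:
  (-41/21, -46/21) → Z = 134/21
  (-1/11, -20/11) → Z = -10
  (-16/105, -104/105) → Z = -464/105
  (11/56, -75/56) → Z = -10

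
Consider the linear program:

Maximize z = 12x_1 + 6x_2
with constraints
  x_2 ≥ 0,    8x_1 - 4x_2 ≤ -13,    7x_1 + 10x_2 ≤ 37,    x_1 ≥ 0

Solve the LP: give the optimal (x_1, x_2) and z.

At the optimal vertex, 8x_1 - 4x_2 = -13 and 7x_1 + 10x_2 = 37.
Solving simultaneously gives x_1 = 1/6, x_2 = 43/12.

x_1 = 1/6, x_2 = 43/12, maximum z = 47/2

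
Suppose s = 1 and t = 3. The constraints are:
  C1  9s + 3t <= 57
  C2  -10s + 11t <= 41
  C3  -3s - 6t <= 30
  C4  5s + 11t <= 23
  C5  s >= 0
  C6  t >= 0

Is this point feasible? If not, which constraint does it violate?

Constraint C4: 5s + 11t = 38, which is not ≤ 23. All other constraints are satisfied.

not feasible — violates C4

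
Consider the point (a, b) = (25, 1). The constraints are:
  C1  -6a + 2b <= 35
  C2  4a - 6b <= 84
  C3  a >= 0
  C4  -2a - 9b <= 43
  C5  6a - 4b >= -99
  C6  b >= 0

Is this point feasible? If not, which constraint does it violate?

Constraint C2: 4a - 6b = 94, which is not ≤ 84. All other constraints are satisfied.

not feasible — violates C2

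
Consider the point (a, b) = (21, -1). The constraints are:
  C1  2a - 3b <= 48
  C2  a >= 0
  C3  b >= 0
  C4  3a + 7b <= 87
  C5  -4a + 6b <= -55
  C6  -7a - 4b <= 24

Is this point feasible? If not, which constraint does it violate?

not feasible — violates C3

Constraint C3: b = -1, which is not ≥ 0. All other constraints are satisfied.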